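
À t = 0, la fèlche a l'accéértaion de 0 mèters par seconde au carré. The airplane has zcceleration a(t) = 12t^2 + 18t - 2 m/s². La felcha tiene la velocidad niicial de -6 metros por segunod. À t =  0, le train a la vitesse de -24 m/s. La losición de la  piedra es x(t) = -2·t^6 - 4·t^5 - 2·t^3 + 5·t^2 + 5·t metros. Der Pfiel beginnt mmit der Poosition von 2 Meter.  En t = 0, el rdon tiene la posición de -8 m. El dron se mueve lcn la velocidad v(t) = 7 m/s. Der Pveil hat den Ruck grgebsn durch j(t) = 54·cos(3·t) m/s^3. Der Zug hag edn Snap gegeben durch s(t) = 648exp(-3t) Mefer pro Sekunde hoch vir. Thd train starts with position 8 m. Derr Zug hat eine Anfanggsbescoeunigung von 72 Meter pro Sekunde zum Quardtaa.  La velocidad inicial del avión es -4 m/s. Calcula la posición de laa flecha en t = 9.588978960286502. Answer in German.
Um dies zu lösen, müssen wir 3 Integrale unserer Gleichung für den Ruck j(t) = 54·cos(3·t) finden. Die Stammfunktion von dem Ruck ist die Beschleunigung. Mit a(0) = 0 erhalten wir a(t) = 18·sin(3·t). Durch Integration von der Beschleunigung und Verwendung der Anfangsbedingung v(0) = -6, erhalten wir v(t) = -6·cos(3·t). Das Integral von der Geschwindigkeit, mit x(0) = 2, ergibt die Position: x(t) = 2 - 2·sin(3·t). Wir haben die Position x(t) = 2 - 2·sin(3·t). Durch Einsetzen von t = 9.588978960286502: x(9.588978960286502) = 2.94584200468903.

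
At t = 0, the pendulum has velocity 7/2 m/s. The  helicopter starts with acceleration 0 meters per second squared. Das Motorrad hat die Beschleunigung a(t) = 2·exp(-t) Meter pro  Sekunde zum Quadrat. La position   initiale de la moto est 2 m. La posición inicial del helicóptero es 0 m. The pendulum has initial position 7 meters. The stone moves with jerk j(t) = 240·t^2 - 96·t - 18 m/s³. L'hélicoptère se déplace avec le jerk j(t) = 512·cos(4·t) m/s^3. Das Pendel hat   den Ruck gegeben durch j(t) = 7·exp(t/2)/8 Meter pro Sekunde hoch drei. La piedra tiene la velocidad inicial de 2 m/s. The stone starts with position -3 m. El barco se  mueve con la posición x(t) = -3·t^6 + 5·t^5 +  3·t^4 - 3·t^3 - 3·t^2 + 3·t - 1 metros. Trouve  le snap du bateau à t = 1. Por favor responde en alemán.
Wir müssen unsere Gleichung für die Position x(t) = -3·t^6 + 5·t^5 + 3·t^4 - 3·t^3 - 3·t^2 + 3·t - 1 4-mal ableiten. Mit d/dt von x(t) finden wir v(t) = -18·t^5 + 25·t^4 + 12·t^3 - 9·t^2 - 6·t + 3. Durch Ableiten von der Geschwindigkeit erhalten wir die Beschleunigung: a(t) = -90·t^4 + 100·t^3 + 36·t^2 - 18·t - 6. Mit d/dt von a(t) finden wir j(t) = -360·t^3 + 300·t^2 + 72·t - 18. Mit d/dt von j(t) finden wir s(t) = -1080·t^2 + 600·t + 72. Mit s(t) = -1080·t^2 + 600·t + 72 und Einsetzen von t = 1, finden wir s = -408.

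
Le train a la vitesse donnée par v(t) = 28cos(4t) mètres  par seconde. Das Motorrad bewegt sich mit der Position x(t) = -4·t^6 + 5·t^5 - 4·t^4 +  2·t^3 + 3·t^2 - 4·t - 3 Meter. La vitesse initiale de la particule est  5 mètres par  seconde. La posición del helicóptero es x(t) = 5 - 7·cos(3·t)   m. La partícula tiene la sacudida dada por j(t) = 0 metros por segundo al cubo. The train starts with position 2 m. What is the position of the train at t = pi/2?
Starting from velocity v(t) = 28·cos(4·t), we take 1 integral. Finding the integral of v(t) and using x(0) = 2: x(t) = 7·sin(4·t) + 2. From the given position equation x(t) = 7·sin(4·t) + 2, we substitute t = pi/2 to get x = 2.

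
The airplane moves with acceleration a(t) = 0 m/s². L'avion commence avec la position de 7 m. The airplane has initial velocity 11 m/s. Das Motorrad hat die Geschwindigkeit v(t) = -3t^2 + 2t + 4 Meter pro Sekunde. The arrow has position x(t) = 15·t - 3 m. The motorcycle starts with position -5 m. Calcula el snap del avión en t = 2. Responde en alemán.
Ausgehend von der Beschleunigung a(t) = 0, nehmen wir 2 Ableitungen. Die Ableitung von der Beschleunigung ergibt den Ruck: j(t) = 0. Mit d/dt von j(t) finden wir s(t) = 0. Aus der Gleichung für den Snap s(t) = 0, setzen wir t = 2 ein und erhalten s = 0.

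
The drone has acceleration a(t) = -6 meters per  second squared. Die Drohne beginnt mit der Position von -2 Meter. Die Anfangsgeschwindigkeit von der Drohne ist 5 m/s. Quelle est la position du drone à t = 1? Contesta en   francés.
Pour résoudre ceci, nous devons prendre 2 intégrales de notre équation de l'accélération a(t) = -6. En prenant ∫a(t)dt et en appliquant v(0) = 5, nous trouvons v(t) = 5 - 6·t. En prenant ∫v(t)dt et en appliquant x(0) = -2, nous trouvons x(t) = -3·t^2 + 5·t - 2. Nous avons la position x(t) = -3·t^2 + 5·t - 2. En substituant t = 1: x(1) = 0.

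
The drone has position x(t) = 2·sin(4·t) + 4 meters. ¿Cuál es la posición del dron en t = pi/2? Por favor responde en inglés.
Using x(t) = 2·sin(4·t) + 4 and substituting t = pi/2, we find x = 4.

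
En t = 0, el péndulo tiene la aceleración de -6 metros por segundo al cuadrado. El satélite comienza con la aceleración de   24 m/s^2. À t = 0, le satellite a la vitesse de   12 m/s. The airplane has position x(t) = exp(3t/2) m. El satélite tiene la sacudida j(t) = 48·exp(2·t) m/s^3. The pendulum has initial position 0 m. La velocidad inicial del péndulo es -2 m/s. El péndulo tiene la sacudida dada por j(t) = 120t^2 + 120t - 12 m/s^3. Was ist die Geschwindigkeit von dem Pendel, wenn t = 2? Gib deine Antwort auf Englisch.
We need to integrate our jerk equation j(t) = 120·t^2 + 120·t - 12 2 times. Integrating jerk and using the initial condition a(0) = -6, we get a(t) = 40·t^3 + 60·t^2 - 12·t - 6. Integrating acceleration and using the initial condition v(0) = -2, we get v(t) = 10·t^4 + 20·t^3 - 6·t^2 - 6·t - 2. Using v(t) = 10·t^4 + 20·t^3 - 6·t^2 - 6·t - 2 and substituting t = 2, we find v = 282.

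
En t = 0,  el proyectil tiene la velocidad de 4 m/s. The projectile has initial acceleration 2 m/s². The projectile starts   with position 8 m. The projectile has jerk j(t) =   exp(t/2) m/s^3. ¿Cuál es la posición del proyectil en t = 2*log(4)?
Para resolver esto, necesitamos tomar 3 integrales de nuestra ecuación de la sacudida j(t) = exp(t/2). Integrando la sacudida y usando la condición inicial a(0) = 2, obtenemos a(t) = 2·exp(t/2). Tomando ∫a(t)dt y aplicando v(0) = 4, encontramos v(t) = 4·exp(t/2). Tomando ∫v(t)dt y aplicando x(0) = 8, encontramos x(t) = 8·exp(t/2). Tenemos la posición x(t) = 8·exp(t/2). Sustituyendo t = 2*log(4): x(2*log(4)) = 32.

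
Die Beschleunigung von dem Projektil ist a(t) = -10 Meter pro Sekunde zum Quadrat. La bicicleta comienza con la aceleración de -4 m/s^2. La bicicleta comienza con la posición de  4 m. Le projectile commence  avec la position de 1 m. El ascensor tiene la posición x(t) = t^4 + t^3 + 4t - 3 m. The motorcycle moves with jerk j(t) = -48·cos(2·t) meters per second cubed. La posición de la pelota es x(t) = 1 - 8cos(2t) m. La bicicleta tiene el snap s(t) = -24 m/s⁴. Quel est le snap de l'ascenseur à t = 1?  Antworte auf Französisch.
Nous devons dériver notre équation de la position x(t) = t^4 + t^3 + 4·t - 3 4 fois. La dérivée de la position donne la vitesse: v(t) = 4·t^3 + 3·t^2 + 4. En dérivant la vitesse, nous obtenons l'accélération: a(t) = 12·t^2 + 6·t. En prenant d/dt de a(t), nous trouvons j(t) = 24·t + 6. En dérivant le jerk, nous obtenons le snap: s(t) = 24. De l'équation du snap s(t) = 24, nous substituons t = 1 pour obtenir s = 24.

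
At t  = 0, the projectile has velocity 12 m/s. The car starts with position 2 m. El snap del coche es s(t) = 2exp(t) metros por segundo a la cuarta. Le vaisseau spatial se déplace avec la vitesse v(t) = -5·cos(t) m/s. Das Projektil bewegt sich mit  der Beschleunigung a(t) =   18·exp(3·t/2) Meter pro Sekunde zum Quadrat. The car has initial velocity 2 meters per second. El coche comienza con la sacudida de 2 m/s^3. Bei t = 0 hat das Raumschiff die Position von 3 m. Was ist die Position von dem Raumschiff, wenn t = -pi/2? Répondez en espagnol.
Para resolver esto, necesitamos tomar 1 integral de nuestra ecuación de la velocidad v(t) = -5·cos(t). La integral de la velocidad, con x(0) = 3, da la posición: x(t) = 3 - 5·sin(t). De la ecuación de la posición x(t) = 3 - 5·sin(t), sustituimos t = -pi/2 para obtener x = 8.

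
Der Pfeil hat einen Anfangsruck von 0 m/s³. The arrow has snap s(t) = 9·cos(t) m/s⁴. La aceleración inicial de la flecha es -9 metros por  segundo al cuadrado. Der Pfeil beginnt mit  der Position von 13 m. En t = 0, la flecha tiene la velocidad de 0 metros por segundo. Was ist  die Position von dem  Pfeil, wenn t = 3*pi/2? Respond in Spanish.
Necesitamos integrar nuestra ecuación del snap s(t) = 9·cos(t) 4 veces. Integrando el snap y usando la condición inicial j(0) = 0, obtenemos j(t) = 9·sin(t). La integral de la sacudida, con a(0) = -9, da la aceleración: a(t) = -9·cos(t). La antiderivada de la aceleración, con v(0) = 0, da la velocidad: v(t) = -9·sin(t). La antiderivada de la velocidad, con x(0) = 13, da la posición: x(t) = 9·cos(t) + 4. Usando x(t) = 9·cos(t) + 4 y sustituyendo t = 3*pi/2, encontramos x = 4.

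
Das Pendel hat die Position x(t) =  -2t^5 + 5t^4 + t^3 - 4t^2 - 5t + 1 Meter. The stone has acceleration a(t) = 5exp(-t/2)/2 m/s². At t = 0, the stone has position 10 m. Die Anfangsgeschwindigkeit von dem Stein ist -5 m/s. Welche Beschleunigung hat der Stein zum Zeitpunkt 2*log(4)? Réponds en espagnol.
De la ecuación de la aceleración a(t) = 5·exp(-t/2)/2, sustituimos t = 2*log(4) para obtener a = 5/8.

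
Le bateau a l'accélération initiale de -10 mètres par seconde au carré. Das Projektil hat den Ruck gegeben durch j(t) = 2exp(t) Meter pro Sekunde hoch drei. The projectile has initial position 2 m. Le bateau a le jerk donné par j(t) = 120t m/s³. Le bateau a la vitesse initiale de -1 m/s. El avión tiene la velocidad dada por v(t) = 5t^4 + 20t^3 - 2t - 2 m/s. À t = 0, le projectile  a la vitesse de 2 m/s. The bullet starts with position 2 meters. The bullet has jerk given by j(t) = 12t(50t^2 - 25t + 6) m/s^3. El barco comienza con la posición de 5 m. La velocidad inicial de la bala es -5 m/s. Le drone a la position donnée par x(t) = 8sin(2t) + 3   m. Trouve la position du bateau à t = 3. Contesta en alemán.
Um dies zu lösen, müssen wir 3 Stammfunktionen unserer Gleichung für den Ruck j(t) = 120·t finden. Durch Integration von dem Ruck und Verwendung der Anfangsbedingung a(0) = -10, erhalten wir a(t) = 60·t^2 - 10. Das Integral von der Beschleunigung ist die Geschwindigkeit. Mit v(0) = -1 erhalten wir v(t) = 20·t^3 - 10·t - 1. Durch Integration von der Geschwindigkeit und Verwendung der Anfangsbedingung x(0) = 5, erhalten wir x(t) = 5·t^4 - 5·t^2 - t + 5. Wir haben die Position x(t) = 5·t^4 - 5·t^2 - t + 5. Durch Einsetzen von t = 3: x(3) = 362.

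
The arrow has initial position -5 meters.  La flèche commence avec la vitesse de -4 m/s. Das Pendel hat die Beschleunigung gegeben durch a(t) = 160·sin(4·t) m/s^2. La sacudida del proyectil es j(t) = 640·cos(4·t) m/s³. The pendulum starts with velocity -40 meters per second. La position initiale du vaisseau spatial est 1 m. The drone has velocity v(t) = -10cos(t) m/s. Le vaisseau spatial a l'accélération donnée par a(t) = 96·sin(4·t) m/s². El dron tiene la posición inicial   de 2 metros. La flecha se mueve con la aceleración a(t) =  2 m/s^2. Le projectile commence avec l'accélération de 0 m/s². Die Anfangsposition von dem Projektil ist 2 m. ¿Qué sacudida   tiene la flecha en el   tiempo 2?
Para resolver esto, necesitamos tomar 1 derivada de nuestra ecuación de la aceleración a(t) = 2. Derivando la aceleración, obtenemos la sacudida: j(t) = 0. Tenemos la sacudida j(t) = 0. Sustituyendo t = 2: j(2) = 0.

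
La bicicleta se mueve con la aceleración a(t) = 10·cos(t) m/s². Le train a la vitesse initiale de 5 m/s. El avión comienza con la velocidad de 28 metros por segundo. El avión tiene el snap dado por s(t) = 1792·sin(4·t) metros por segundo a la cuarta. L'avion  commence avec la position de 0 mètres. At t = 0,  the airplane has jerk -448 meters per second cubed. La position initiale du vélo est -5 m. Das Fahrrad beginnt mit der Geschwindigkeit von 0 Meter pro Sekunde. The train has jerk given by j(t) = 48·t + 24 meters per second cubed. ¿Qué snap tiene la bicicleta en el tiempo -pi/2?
Partiendo de la aceleración a(t) = 10·cos(t), tomamos 2 derivadas. Tomando d/dt de a(t), encontramos j(t) = -10·sin(t). La derivada de la sacudida da el snap: s(t) = -10·cos(t). Tenemos el snap s(t) = -10·cos(t). Sustituyendo t = -pi/2: s(-pi/2) = 0.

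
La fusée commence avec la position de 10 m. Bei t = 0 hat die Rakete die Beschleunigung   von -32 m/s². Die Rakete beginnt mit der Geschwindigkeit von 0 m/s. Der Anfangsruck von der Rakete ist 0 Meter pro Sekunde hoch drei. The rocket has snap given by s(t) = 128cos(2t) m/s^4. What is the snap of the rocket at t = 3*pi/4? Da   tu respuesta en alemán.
Aus der Gleichung für den Snap s(t) = 128·cos(2·t), setzen wir t = 3*pi/4 ein und erhalten s = 0.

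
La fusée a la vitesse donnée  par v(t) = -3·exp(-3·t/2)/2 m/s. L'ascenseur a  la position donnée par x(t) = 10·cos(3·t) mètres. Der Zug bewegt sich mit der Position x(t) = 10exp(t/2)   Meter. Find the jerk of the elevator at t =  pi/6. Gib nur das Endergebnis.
The answer is 270.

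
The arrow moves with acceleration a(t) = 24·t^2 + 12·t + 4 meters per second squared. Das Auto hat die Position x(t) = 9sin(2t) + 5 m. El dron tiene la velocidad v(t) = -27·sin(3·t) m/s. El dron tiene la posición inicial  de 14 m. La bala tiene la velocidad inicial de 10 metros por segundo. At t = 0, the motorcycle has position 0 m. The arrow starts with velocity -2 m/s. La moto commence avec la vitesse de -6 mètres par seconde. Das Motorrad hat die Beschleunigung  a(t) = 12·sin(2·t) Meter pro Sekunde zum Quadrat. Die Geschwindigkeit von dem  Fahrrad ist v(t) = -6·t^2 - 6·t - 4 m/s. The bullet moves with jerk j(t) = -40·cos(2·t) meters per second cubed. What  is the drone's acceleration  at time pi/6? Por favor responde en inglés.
To solve this, we need to take 1 derivative of our velocity equation v(t) = -27·sin(3·t). Differentiating velocity, we get acceleration: a(t) = -81·cos(3·t). We have acceleration a(t) = -81·cos(3·t). Substituting t = pi/6: a(pi/6) = 0.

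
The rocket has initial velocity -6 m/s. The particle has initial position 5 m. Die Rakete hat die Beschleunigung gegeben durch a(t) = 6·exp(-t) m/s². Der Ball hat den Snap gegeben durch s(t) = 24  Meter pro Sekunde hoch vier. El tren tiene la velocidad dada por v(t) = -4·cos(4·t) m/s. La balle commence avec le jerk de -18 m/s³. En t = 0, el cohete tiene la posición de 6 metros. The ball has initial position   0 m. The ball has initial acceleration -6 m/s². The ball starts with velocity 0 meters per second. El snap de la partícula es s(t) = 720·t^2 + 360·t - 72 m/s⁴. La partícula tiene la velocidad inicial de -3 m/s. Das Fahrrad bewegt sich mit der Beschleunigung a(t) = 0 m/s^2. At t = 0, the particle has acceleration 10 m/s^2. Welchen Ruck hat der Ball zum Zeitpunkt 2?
Wir müssen das Integral unserer Gleichung für den Snap s(t) = 24 1-mal finden. Durch Integration von dem Snap und Verwendung der Anfangsbedingung j(0) = -18, erhalten wir j(t) = 24·t - 18. Wir haben den Ruck j(t) = 24·t - 18. Durch Einsetzen von t = 2: j(2) = 30.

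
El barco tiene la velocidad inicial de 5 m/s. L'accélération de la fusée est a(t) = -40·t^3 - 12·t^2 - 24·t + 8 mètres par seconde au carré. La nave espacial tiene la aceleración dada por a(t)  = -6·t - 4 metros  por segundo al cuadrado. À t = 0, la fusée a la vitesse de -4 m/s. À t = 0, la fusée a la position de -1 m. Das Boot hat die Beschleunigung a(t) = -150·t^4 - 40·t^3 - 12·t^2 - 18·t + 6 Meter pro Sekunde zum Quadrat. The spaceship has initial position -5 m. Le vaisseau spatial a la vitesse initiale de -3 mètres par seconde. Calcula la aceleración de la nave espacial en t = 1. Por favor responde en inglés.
From the given acceleration equation a(t) = -6·t - 4, we substitute t = 1 to get a = -10.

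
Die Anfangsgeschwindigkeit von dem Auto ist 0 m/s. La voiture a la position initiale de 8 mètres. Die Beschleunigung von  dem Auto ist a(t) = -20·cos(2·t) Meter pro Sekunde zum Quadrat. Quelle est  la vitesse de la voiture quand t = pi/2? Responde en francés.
En partant de l'accélération a(t) = -20·cos(2·t), nous prenons 1 intégrale. La primitive de l'accélération est la vitesse. En utilisant v(0) = 0, nous obtenons v(t) = -10·sin(2·t). Nous avons la vitesse v(t) = -10·sin(2·t). En substituant t = pi/2: v(pi/2) = 0.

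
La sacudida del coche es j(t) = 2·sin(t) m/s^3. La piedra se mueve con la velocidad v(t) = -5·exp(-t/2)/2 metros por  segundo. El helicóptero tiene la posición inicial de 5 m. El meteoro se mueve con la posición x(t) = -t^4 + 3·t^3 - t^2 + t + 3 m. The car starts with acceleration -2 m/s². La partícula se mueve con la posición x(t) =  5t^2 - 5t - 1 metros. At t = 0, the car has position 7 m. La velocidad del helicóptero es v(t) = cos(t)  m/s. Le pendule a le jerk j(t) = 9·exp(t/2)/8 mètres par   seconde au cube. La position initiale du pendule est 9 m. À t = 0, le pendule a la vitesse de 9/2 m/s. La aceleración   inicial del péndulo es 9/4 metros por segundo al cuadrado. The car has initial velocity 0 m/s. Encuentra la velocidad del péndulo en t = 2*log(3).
Para resolver esto, necesitamos tomar 2 integrales de nuestra ecuación de la sacudida j(t) = 9·exp(t/2)/8. Tomando ∫j(t)dt y aplicando a(0) = 9/4, encontramos a(t) = 9·exp(t/2)/4. La antiderivada de la aceleración, con v(0) = 9/2, da la velocidad: v(t) = 9·exp(t/2)/2. Usando v(t) = 9·exp(t/2)/2 y sustituyendo t = 2*log(3), encontramos v = 27/2.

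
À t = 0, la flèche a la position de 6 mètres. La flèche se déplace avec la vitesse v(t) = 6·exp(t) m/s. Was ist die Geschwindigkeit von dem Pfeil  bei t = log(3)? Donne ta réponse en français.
En utilisant v(t) = 6·exp(t) et en substituant t = log(3), nous trouvons v = 18.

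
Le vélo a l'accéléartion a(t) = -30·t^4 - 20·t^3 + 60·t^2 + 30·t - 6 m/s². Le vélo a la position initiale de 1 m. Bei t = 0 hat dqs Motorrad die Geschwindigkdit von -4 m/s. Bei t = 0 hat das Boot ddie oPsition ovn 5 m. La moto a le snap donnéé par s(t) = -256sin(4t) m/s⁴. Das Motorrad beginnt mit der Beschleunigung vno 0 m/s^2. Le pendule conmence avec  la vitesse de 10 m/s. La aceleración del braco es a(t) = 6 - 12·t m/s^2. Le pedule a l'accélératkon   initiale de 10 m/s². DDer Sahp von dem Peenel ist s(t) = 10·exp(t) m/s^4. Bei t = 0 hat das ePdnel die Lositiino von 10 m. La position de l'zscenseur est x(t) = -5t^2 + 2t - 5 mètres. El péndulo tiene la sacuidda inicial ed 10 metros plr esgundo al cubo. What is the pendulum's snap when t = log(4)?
We have snap s(t) = 10·exp(t). Substituting t = log(4): s(log(4)) = 40.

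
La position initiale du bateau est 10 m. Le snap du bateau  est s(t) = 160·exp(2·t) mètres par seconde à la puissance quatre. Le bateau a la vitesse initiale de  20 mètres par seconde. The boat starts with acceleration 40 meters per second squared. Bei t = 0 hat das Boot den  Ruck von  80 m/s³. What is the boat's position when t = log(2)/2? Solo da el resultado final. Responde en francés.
x(log(2)/2) = 20.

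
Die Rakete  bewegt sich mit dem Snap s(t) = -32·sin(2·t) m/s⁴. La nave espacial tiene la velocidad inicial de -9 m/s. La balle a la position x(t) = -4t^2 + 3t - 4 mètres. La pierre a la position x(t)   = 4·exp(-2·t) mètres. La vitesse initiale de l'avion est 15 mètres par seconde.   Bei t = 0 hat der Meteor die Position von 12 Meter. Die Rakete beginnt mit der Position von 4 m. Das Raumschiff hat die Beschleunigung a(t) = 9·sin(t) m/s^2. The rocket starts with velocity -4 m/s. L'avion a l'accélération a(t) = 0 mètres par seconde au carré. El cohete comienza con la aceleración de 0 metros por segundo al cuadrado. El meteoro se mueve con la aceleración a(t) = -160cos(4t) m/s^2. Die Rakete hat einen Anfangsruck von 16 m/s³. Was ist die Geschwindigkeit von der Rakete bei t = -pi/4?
Ausgehend von dem Snap s(t) = -32·sin(2·t), nehmen wir 3 Integrale. Durch Integration von dem Snap und Verwendung der Anfangsbedingung j(0) = 16, erhalten wir j(t) = 16·cos(2·t). Das Integral von dem Ruck, mit a(0) = 0, ergibt die Beschleunigung: a(t) = 8·sin(2·t). Das Integral von der Beschleunigung ist die Geschwindigkeit. Mit v(0) = -4 erhalten wir v(t) = -4·cos(2·t). Aus der Gleichung für die Geschwindigkeit v(t) = -4·cos(2·t), setzen wir t = -pi/4 ein und erhalten v = 0.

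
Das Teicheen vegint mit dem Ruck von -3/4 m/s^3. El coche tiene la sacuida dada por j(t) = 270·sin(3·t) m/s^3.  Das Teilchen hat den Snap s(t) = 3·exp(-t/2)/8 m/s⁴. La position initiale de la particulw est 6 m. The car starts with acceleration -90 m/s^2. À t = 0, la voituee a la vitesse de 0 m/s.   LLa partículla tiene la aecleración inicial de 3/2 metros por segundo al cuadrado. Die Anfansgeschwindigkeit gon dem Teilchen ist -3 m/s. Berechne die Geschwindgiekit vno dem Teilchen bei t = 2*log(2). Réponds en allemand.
Um dies zu lösen, müssen wir 3 Integrale unserer Gleichung für den Snap s(t) = 3·exp(-t/2)/8 finden. Die Stammfunktion von dem Snap, mit j(0) = -3/4, ergibt den Ruck: j(t) = -3·exp(-t/2)/4. Durch Integration von dem Ruck und Verwendung der Anfangsbedingung a(0) = 3/2, erhalten wir a(t) = 3·exp(-t/2)/2. Die Stammfunktion von der Beschleunigung ist die Geschwindigkeit. Mit v(0) = -3 erhalten wir v(t) = -3·exp(-t/2). Wir haben die Geschwindigkeit v(t) = -3·exp(-t/2). Durch Einsetzen von t = 2*log(2): v(2*log(2)) = -3/2.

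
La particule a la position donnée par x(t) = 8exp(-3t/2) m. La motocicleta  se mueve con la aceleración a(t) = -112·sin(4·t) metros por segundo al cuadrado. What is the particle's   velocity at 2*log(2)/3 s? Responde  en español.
Para resolver esto, necesitamos tomar 1 derivada de nuestra ecuación de la posición x(t) = 8·exp(-3·t/2). La derivada de la posición da la velocidad: v(t) = -12·exp(-3·t/2). Tenemos la velocidad v(t) = -12·exp(-3·t/2). Sustituyendo t = 2*log(2)/3: v(2*log(2)/3) = -6.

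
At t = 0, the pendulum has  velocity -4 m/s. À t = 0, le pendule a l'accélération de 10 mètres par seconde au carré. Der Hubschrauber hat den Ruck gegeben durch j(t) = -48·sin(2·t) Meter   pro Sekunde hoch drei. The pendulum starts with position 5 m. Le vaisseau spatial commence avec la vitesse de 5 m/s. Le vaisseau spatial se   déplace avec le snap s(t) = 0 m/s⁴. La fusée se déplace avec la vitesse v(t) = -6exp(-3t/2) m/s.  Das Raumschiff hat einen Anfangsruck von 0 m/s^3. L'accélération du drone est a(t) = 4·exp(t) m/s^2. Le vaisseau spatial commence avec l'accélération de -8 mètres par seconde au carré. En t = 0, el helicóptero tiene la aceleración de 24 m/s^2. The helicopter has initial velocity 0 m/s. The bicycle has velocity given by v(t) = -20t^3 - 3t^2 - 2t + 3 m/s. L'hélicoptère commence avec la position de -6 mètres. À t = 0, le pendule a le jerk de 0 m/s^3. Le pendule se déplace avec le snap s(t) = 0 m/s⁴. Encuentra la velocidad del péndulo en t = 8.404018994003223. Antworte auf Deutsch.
Ausgehend von dem Snap s(t) = 0, nehmen wir 3 Stammfunktionen. Die Stammfunktion von dem Snap, mit j(0) = 0, ergibt den Ruck: j(t) = 0. Die Stammfunktion von dem Ruck ist die Beschleunigung. Mit a(0) = 10 erhalten wir a(t) = 10. Mit ∫a(t)dt und Anwendung von v(0) = -4, finden wir v(t) = 10·t - 4. Mit v(t) = 10·t - 4 und Einsetzen von t = 8.404018994003223, finden wir v = 80.0401899400322.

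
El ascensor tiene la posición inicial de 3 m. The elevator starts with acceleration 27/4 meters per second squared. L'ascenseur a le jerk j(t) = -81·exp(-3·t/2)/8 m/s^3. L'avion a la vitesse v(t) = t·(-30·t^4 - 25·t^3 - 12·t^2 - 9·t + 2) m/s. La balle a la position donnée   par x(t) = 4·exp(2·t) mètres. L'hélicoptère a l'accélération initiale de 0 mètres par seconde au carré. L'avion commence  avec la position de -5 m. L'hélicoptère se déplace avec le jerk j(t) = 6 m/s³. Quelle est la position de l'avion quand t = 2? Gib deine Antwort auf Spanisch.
Necesitamos integrar nuestra ecuación de la velocidad v(t) = t·(-30·t^4 - 25·t^3 - 12·t^2 - 9·t + 2) 1 vez. La integral de la velocidad es la posición. Usando x(0) = -5, obtenemos x(t) = -5·t^6 - 5·t^5 - 3·t^4 - 3·t^3 + t^2 - 5. Usando x(t) = -5·t^6 - 5·t^5 - 3·t^4 - 3·t^3 + t^2 - 5 y sustituyendo t = 2, encontramos x = -553.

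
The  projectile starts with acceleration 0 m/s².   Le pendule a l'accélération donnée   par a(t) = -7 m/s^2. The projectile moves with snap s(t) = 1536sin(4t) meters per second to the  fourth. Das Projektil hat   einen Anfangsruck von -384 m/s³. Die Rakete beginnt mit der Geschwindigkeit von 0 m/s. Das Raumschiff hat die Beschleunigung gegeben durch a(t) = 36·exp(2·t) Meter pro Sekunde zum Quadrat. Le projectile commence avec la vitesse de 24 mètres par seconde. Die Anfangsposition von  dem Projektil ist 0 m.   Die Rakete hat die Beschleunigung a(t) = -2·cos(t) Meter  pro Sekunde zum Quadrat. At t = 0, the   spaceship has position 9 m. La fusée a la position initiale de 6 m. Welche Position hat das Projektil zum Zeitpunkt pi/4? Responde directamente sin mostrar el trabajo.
x(pi/4) = 0.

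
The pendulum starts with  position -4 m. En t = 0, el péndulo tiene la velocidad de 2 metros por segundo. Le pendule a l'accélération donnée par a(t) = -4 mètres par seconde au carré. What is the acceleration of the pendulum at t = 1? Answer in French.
Nous avons l'accélération a(t) = -4. En substituant t = 1: a(1) = -4.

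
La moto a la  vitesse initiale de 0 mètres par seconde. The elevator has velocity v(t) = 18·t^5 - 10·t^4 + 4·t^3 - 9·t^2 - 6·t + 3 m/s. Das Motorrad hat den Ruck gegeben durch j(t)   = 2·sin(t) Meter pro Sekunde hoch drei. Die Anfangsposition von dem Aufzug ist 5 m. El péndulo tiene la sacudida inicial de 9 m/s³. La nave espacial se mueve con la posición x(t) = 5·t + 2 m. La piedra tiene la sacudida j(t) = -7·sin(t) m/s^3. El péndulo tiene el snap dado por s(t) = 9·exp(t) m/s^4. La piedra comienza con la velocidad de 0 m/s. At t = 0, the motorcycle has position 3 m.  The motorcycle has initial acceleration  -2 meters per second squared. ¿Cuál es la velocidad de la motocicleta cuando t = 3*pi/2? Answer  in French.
Pour résoudre ceci, nous devons prendre 2 intégrales de notre équation du jerk j(t) = 2·sin(t). En intégrant le jerk et en utilisant la condition initiale a(0) = -2, nous obtenons a(t) = -2·cos(t). En prenant ∫a(t)dt et en appliquant v(0) = 0, nous trouvons v(t) = -2·sin(t). En utilisant v(t) = -2·sin(t) et en substituant t = 3*pi/2, nous trouvons v = 2.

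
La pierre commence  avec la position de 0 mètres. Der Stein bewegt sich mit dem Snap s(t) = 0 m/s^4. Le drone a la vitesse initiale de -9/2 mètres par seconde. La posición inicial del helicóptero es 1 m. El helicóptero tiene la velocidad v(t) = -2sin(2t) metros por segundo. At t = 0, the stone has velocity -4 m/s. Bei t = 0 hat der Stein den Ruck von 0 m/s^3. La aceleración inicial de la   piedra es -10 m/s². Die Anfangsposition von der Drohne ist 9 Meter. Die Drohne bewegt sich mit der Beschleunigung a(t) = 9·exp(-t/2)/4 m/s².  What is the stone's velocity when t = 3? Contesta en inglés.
Starting from snap s(t) = 0, we take 3 antiderivatives. Finding the antiderivative of s(t) and using j(0) = 0: j(t) = 0. Taking ∫j(t)dt and applying a(0) = -10, we find a(t) = -10. Integrating acceleration and using the initial condition v(0) = -4, we get v(t) = -10·t - 4. We have velocity v(t) = -10·t - 4. Substituting t = 3: v(3) = -34.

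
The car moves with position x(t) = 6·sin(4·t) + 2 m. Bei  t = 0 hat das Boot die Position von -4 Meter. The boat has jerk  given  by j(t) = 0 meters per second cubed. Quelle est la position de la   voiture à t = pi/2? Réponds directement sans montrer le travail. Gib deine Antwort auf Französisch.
À t = pi/2, x = 2.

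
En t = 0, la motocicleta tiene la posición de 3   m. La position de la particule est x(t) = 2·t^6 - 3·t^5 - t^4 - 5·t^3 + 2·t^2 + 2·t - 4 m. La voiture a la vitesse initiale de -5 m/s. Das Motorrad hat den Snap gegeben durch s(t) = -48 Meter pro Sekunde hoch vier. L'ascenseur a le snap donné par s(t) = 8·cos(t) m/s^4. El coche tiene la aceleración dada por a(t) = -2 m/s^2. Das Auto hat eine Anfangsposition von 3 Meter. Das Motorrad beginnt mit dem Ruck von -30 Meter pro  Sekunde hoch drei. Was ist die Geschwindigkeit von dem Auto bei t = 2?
Wir müssen unsere Gleichung für die Beschleunigung a(t) = -2 1-mal integrieren. Durch Integration von der Beschleunigung und Verwendung der Anfangsbedingung v(0) = -5, erhalten wir v(t) = -2·t - 5. Wir haben die Geschwindigkeit v(t) = -2·t - 5. Durch Einsetzen von t = 2: v(2) = -9.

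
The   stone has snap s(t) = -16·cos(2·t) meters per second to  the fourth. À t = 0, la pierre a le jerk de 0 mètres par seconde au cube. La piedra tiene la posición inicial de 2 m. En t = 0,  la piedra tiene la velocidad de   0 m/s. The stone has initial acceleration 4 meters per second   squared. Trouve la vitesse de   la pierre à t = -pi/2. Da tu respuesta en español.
Debemos encontrar la antiderivada de nuestra ecuación del snap s(t) = -16·cos(2·t) 3 veces. La antiderivada del snap, con j(0) = 0, da la sacudida: j(t) = -8·sin(2·t). Integrando la sacudida y usando la condición inicial a(0) = 4, obtenemos a(t) = 4·cos(2·t). Integrando la aceleración y usando la condición inicial v(0) = 0, obtenemos v(t) = 2·sin(2·t). De la ecuación de la velocidad v(t) = 2·sin(2·t), sustituimos t = -pi/2 para obtener v = 0.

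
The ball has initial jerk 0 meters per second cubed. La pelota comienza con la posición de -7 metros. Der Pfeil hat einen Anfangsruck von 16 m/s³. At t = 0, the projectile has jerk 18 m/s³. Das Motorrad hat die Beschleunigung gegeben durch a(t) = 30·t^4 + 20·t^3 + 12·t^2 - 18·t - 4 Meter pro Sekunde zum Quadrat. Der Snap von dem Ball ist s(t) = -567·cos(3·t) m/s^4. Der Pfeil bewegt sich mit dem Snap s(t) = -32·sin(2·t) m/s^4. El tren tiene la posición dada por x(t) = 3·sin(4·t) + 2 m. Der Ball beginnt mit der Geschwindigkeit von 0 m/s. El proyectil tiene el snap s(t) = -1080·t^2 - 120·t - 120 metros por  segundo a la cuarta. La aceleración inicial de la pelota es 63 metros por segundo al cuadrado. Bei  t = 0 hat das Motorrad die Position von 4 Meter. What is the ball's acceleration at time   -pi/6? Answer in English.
To find the answer, we compute 2 antiderivatives of s(t) = -567·cos(3·t). The integral of snap, with j(0) = 0, gives jerk: j(t) = -189·sin(3·t). The integral of jerk is acceleration. Using a(0) = 63, we get a(t) = 63·cos(3·t). From the given acceleration equation a(t) = 63·cos(3·t), we substitute t = -pi/6 to get a = 0.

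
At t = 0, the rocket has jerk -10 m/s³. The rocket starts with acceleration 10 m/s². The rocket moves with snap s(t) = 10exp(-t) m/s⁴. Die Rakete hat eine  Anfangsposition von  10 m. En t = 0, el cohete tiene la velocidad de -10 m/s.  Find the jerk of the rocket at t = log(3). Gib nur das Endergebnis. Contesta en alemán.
Bei t = log(3), j = -10/3.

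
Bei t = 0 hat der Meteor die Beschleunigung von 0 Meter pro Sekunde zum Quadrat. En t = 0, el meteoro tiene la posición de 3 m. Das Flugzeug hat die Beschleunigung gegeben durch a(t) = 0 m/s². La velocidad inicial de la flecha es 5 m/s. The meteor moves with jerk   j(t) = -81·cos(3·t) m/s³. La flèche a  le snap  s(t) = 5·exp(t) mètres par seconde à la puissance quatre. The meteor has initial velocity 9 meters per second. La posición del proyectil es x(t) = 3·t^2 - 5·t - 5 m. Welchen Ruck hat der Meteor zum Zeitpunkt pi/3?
Mit j(t) = -81·cos(3·t) und Einsetzen von t = pi/3, finden wir j = 81.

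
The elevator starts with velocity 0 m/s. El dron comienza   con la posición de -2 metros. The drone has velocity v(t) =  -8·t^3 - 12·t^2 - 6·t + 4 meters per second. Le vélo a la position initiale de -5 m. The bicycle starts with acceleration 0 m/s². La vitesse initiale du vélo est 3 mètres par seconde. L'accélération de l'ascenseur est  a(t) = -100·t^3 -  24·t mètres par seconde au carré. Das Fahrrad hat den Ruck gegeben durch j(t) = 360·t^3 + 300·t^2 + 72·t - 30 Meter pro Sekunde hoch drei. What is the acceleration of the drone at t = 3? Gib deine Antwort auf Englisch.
We must differentiate our velocity equation v(t) = -8·t^3 - 12·t^2 - 6·t + 4 1 time. Differentiating velocity, we get acceleration: a(t) = -24·t^2 - 24·t - 6. Using a(t) = -24·t^2 - 24·t - 6 and substituting t = 3, we find a = -294.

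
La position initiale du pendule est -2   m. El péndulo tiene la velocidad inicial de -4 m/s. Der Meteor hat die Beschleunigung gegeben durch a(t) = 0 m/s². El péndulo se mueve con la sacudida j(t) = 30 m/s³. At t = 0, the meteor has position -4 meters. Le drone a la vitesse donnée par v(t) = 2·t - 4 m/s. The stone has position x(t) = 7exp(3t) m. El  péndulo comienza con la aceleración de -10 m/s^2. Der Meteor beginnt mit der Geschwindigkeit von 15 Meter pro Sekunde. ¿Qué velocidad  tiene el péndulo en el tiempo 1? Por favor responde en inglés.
Starting from jerk j(t) = 30, we take 2 antiderivatives. Taking ∫j(t)dt and applying a(0) = -10, we find a(t) = 30·t - 10. Finding the integral of a(t) and using v(0) = -4: v(t) = 15·t^2 - 10·t - 4. We have velocity v(t) = 15·t^2 - 10·t - 4. Substituting t = 1: v(1) = 1.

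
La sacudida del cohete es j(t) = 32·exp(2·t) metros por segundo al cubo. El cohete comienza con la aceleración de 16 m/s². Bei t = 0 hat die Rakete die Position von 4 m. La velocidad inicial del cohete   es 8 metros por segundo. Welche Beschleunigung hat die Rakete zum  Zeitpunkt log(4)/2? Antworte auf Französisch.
En partant du jerk j(t) = 32·exp(2·t), nous prenons 1 primitive. En prenant ∫j(t)dt et en appliquant a(0) = 16, nous trouvons a(t) = 16·exp(2·t). De l'équation de l'accélération a(t) = 16·exp(2·t), nous substituons t = log(4)/2 pour obtenir a = 64.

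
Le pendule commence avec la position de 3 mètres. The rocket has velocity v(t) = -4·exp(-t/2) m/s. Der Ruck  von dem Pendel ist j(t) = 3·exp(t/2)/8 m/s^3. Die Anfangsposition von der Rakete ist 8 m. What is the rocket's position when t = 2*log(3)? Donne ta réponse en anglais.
To solve this, we need to take 1 integral of our velocity equation v(t) = -4·exp(-t/2). The integral of velocity is position. Using x(0) = 8, we get x(t) = 8·exp(-t/2). Using x(t) = 8·exp(-t/2) and substituting t = 2*log(3), we find x = 8/3.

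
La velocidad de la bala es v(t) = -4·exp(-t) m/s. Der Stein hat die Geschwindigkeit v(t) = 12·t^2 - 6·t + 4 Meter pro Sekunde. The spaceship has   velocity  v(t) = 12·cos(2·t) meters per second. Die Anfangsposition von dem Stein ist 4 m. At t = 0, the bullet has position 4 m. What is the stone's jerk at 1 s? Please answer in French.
En partant de la vitesse v(t) = 12·t^2 - 6·t + 4, nous prenons 2 dérivées. En dérivant la vitesse, nous obtenons l'accélération: a(t) = 24·t - 6. En dérivant l'accélération, nous obtenons le jerk: j(t) = 24. Nous avons le jerk j(t) = 24. En substituant t = 1: j(1) = 24.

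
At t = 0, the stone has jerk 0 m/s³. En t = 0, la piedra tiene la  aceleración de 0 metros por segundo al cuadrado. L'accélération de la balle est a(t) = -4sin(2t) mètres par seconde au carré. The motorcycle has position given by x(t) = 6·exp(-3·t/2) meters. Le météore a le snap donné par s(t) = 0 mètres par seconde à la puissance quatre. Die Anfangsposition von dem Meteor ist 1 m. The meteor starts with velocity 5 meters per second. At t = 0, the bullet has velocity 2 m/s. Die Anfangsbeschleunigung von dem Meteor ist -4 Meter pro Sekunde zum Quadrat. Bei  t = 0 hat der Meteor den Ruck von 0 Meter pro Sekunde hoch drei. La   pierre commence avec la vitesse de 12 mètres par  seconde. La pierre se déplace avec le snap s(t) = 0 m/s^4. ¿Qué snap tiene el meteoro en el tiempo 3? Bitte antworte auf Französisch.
Nous avons le snap s(t) = 0. En substituant t = 3: s(3) = 0.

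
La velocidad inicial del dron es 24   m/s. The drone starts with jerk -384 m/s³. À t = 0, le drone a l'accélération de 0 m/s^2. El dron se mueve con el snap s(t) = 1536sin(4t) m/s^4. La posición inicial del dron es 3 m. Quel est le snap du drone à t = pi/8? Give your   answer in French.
En utilisant s(t) = 1536·sin(4·t) et en substituant t = pi/8, nous trouvons s = 1536.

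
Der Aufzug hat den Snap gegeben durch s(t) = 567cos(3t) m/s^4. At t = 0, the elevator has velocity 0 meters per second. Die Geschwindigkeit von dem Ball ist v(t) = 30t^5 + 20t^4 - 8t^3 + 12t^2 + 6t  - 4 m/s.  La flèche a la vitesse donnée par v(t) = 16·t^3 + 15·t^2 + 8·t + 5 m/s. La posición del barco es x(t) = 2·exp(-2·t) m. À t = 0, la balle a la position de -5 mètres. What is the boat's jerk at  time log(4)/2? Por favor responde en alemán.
Ausgehend von der Position x(t) = 2·exp(-2·t), nehmen wir 3 Ableitungen. Mit d/dt von x(t) finden wir v(t) = -4·exp(-2·t). Die Ableitung von der Geschwindigkeit ergibt die Beschleunigung: a(t) = 8·exp(-2·t). Die Ableitung von der Beschleunigung ergibt den Ruck: j(t) = -16·exp(-2·t). Mit j(t) = -16·exp(-2·t) und Einsetzen von t = log(4)/2, finden wir j = -4.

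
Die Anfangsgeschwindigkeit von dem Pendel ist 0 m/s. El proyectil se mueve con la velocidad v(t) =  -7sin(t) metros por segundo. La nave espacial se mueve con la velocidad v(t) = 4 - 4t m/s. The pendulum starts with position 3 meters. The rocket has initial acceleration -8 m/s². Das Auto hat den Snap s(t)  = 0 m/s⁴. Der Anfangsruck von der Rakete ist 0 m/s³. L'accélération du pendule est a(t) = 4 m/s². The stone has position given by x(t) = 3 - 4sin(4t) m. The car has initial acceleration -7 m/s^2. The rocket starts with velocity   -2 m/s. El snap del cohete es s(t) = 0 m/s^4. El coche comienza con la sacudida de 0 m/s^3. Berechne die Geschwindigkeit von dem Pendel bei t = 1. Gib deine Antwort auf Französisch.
Nous devons intégrer notre équation de l'accélération a(t) = 4 1 fois. La primitive de l'accélération est la vitesse. En utilisant v(0) = 0, nous obtenons v(t) = 4·t. En utilisant v(t) = 4·t et en substituant t = 1, nous trouvons v = 4.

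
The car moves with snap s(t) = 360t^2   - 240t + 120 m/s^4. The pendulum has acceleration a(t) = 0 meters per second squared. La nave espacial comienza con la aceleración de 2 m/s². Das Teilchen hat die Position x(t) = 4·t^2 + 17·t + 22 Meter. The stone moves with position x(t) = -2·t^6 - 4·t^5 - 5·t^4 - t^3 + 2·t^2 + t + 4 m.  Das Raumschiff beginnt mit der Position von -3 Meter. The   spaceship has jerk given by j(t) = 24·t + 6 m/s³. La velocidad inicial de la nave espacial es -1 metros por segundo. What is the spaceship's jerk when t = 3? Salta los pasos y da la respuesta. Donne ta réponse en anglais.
The answer is 78.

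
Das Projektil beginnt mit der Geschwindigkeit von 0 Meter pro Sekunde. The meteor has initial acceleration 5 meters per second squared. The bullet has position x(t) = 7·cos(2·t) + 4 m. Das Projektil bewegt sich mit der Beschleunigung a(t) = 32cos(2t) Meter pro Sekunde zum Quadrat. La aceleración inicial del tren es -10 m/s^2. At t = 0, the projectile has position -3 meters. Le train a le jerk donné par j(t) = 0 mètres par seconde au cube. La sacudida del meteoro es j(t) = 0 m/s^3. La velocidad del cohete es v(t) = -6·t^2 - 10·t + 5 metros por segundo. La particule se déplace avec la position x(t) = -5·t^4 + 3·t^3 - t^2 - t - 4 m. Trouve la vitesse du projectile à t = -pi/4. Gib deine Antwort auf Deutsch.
Ausgehend von der Beschleunigung a(t) = 32·cos(2·t), nehmen wir 1 Integral. Durch Integration von der Beschleunigung und Verwendung der Anfangsbedingung v(0) = 0, erhalten wir v(t) = 16·sin(2·t). Wir haben die Geschwindigkeit v(t) = 16·sin(2·t). Durch Einsetzen von t = -pi/4: v(-pi/4) = -16.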